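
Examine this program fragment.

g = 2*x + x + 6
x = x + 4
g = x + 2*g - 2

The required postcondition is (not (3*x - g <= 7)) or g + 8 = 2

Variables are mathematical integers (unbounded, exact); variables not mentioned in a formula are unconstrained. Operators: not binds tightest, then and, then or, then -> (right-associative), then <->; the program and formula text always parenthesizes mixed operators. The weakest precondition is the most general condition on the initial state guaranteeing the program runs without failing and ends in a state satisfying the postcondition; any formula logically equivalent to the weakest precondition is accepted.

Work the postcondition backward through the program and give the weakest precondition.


Working backward. After the program, the postcondition (not (3*x - g <= 7)) or g + 8 = 2 must hold; in canonical form it is (not (3*x <= g + 7)) or g = -6.
Before g := x + 2*g - 2: (not (2*x <= 2*g + 5)) or 2*g + x = -4
Before x := x + 4: (not (2*x <= 2*g - 3)) or 2*g + x = -8
Before g := 2*x + x + 6: (not (4*x >= -9)) or 7*x = -20
Answer: WP = (not (4*x >= -9)) or 7*x = -20


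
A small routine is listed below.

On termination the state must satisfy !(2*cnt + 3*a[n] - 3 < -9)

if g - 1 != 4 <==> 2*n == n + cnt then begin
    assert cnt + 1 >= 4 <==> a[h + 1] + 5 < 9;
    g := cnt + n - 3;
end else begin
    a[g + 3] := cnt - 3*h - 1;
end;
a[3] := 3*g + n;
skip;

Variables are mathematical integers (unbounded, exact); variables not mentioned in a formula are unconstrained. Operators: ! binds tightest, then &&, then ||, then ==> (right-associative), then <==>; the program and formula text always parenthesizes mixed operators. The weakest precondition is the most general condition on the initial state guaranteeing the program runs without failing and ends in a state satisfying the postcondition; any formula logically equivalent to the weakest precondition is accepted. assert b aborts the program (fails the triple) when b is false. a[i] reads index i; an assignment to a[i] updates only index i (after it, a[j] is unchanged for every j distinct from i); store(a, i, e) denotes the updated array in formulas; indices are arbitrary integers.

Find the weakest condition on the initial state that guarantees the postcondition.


Working backward. After the program, the postcondition !(2*cnt + 3*a[n] - 3 < -9) must hold; in canonical form it is !(3*a[n] + 2*cnt < -6).
Before skip: !(3*a[n] + 2*cnt < -6)
Before a[3] := 3*g + n: !(3*store(a, 3, 3*g + n)[n] + 2*cnt < -6)
Then branch requires (cnt >= 3 <==> a[h + 1] < 4) && (!(3*store(a, 3, 3*cnt + 4*n - 9)[n] + 2*cnt < -6)); else branch requires !(3*store(store(a, g + 3, cnt - 3*h - 1), 3, 3*g + n)[n] + 2*cnt < -6).
Before the if: ((g != 5 <==> n == cnt) ==> ((cnt >= 3 <==> a[h + 1] < 4) && (!(3*store(a, 3, 3*cnt + 4*n - 9)[n] + 2*cnt < -6)))) && ((!(g != 5 <==> n == cnt)) ==> (!(3*store(store(a, g + 3, cnt - 3*h - 1), 3, 3*g + n)[n] + 2*cnt < -6)))
Answer: WP = ((g != 5 <==> n == cnt) ==> ((cnt >= 3 <==> a[h + 1] < 4) && (!(3*store(a, 3, 3*cnt + 4*n - 9)[n] + 2*cnt < -6)))) && ((!(g != 5 <==> n == cnt)) ==> (!(3*store(store(a, g + 3, cnt - 3*h - 1), 3, 3*g + n)[n] + 2*cnt < -6)))


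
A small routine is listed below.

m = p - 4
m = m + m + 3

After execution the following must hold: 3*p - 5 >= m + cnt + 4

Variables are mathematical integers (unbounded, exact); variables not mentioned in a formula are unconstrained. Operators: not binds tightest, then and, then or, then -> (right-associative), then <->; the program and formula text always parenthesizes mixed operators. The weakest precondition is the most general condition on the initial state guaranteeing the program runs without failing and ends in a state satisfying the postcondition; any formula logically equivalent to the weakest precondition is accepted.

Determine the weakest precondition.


Working backward. After the program, the postcondition 3*p - 5 >= m + cnt + 4 must hold; in canonical form it is 3*p >= cnt + m + 9.
Before m := m + m + 3: 3*p >= cnt + 2*m + 12
Before m := p - 4: p >= cnt + 4
Answer: WP = p >= cnt + 4


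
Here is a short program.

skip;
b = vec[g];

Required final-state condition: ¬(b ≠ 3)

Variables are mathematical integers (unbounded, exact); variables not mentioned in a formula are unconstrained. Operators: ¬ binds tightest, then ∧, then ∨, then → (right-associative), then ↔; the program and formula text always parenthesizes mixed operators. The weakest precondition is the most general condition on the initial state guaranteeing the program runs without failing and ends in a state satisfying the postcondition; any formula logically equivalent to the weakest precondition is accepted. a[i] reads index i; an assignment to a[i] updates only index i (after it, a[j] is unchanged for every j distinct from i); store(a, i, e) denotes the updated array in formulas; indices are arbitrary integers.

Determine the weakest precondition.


Working backward. After the program, ¬(b ≠ 3) must hold.
Before b := vec[g]: ¬(vec[g] ≠ 3)
Before skip: ¬(vec[g] ≠ 3)
Answer: WP = ¬(vec[g] ≠ 3)


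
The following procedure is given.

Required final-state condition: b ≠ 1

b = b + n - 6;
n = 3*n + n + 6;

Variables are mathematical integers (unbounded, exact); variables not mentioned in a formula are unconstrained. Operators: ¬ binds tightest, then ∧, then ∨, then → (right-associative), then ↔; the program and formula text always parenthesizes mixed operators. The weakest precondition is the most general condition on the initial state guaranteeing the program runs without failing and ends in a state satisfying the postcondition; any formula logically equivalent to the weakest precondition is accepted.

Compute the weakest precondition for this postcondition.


Working backward. After the program, b ≠ 1 must hold.
Before n := 3*n + n + 6: b ≠ 1
Before b := b + n - 6: b + n ≠ 7
Answer: WP = b + n ≠ 7


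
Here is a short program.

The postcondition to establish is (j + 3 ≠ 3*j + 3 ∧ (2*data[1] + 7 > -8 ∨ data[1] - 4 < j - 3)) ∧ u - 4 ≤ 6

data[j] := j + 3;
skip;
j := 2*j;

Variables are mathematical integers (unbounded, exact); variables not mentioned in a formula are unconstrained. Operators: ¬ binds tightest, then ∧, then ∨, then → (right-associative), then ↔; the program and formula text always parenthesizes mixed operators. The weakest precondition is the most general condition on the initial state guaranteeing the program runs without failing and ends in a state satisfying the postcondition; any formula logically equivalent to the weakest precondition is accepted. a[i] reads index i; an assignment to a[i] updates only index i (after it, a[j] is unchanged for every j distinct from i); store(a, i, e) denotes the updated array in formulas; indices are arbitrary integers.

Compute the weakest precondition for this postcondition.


Working backward. After the program, the postcondition (j + 3 ≠ 3*j + 3 ∧ (2*data[1] + 7 > -8 ∨ data[1] - 4 < j - 3)) ∧ u - 4 ≤ 6 must hold; in canonical form it is 2*j ≠ 0 ∧ (2*data[1] > -15 ∨ data[1] < j + 1) ∧ u ≤ 10.
Before j := 2*j: 4*j ≠ 0 ∧ (2*data[1] > -15 ∨ data[1] < 2*j + 1) ∧ u ≤ 10
Before skip: 4*j ≠ 0 ∧ (2*data[1] > -15 ∨ data[1] < 2*j + 1) ∧ u ≤ 10
Before data[j] := j + 3: 4*j ≠ 0 ∧ (2*store(data, j, j + 3)[1] > -15 ∨ store(data, j, j + 3)[1] < 2*j + 1) ∧ u ≤ 10
Answer: WP = 4*j ≠ 0 ∧ (2*store(data, j, j + 3)[1] > -15 ∨ store(data, j, j + 3)[1] < 2*j + 1) ∧ u ≤ 10


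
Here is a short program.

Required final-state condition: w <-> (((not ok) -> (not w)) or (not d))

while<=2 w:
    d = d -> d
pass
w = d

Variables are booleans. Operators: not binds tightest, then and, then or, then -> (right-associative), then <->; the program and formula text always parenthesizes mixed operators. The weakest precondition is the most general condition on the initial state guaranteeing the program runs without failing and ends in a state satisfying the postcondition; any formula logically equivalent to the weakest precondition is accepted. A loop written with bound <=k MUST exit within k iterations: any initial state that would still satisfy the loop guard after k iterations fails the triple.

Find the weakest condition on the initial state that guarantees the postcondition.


Working backward. After the program, w <-> (((not ok) -> (not w)) or (not d)) must hold.
Before w := d: d <-> (((not ok) -> (not d)) or (not d))
Before skip: d <-> (((not ok) -> (not d)) or (not d))
Before the loop (bound <=2), unroll the exhaustion recursion (WP_0 = exit-now case; WP_j = one more guarded iteration, up to j = 2):
  WP_0: (not w) and (d <-> (((not ok) -> (not d)) or (not d)))
  WP_1: (w -> ((not w) and ok)) and ((not w) -> (d <-> (((not ok) -> (not d)) or (not d))))
  WP_2: (w -> ((w -> ((not w) and ok)) and ((not w) -> ok))) and ((not w) -> (d <-> (((not ok) -> (not d)) or (not d))))
So before the loop: (w -> ((w -> ((not w) and ok)) and ((not w) -> ok))) and ((not w) -> (d <-> (((not ok) -> (not d)) or (not d))))
Answer: WP = (w -> ((w -> ((not w) and ok)) and ((not w) -> ok))) and ((not w) -> (d <-> (((not ok) -> (not d)) or (not d))))


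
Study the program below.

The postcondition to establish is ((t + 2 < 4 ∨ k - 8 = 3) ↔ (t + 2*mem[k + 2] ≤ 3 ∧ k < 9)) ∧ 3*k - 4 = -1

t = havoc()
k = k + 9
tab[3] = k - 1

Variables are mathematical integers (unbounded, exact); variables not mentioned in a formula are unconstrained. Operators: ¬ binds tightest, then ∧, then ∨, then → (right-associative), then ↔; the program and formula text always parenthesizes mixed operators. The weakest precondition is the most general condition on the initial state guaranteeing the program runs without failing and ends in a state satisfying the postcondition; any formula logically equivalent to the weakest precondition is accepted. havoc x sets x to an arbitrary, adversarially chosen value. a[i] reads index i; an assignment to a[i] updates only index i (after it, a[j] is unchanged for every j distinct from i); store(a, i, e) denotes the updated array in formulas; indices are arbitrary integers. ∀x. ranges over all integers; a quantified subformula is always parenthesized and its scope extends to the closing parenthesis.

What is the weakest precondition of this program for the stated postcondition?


Working backward. After the program, the postcondition ((t + 2 < 4 ∨ k - 8 = 3) ↔ (t + 2*mem[k + 2] ≤ 3 ∧ k < 9)) ∧ 3*k - 4 = -1 must hold; in canonical form it is ((t < 2 ∨ k = 11) ↔ (2*mem[k + 2] + t ≤ 3 ∧ k < 9)) ∧ 3*k = 3.
Before tab[3] := k - 1: ((t < 2 ∨ k = 11) ↔ (2*mem[k + 2] + t ≤ 3 ∧ k < 9)) ∧ 3*k = 3
Before k := k + 9: ((t < 2 ∨ k = 2) ↔ (2*mem[k + 11] + t ≤ 3 ∧ k < 0)) ∧ 3*k = -24
Before havoc t: ∀t_1. (((t_1 < 2 ∨ k = 2) ↔ (2*mem[k + 11] + t_1 ≤ 3 ∧ k < 0)) ∧ 3*k = -24)
Answer: WP = ∀t_1. (((t_1 < 2 ∨ k = 2) ↔ (2*mem[k + 11] + t_1 ≤ 3 ∧ k < 0)) ∧ 3*k = -24)


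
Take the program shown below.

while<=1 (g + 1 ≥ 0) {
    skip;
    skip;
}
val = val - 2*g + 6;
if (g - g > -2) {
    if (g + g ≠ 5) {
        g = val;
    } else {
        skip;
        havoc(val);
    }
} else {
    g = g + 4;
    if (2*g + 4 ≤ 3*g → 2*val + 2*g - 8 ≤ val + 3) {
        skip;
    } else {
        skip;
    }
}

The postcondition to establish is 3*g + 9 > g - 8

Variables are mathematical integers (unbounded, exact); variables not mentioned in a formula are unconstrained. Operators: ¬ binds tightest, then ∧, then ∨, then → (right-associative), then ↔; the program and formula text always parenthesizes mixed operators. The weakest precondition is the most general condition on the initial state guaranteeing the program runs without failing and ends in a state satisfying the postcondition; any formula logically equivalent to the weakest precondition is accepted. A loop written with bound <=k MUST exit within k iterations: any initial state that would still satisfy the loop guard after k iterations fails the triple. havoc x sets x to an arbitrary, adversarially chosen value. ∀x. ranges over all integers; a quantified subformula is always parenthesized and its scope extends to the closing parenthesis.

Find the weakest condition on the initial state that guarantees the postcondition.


Working backward. After the program, the postcondition 3*g + 9 > g - 8 must hold; in canonical form it is 2*g > -17.
Then branch requires (2*g ≠ 5 → 2*val > -17) ∧ ((¬(2*g ≠ 5)) → 2*g > -17); else branch requires ((g ≥ 0 → 2*g + val ≤ 3) → 2*g > -25) ∧ ((¬(g ≥ 0 → 2*g + val ≤ 3)) → 2*g > -25).
Before the if: (2*g ≠ 5 → 2*val > -17) ∧ ((¬(2*g ≠ 5)) → 2*g > -17)
Before val := val - 2*g + 6: (2*g ≠ 5 → 2*val > 4*g - 29) ∧ ((¬(2*g ≠ 5)) → 2*g > -17)
Before the loop (bound <=1), unroll the exhaustion recursion (WP_0 = exit-now case; WP_j = one more guarded iteration, up to j = 1):
  WP_0: (¬(g ≥ -1)) ∧ (2*g ≠ 5 → 2*val > 4*g - 29) ∧ ((¬(2*g ≠ 5)) → 2*g > -17)
  WP_1: (g ≥ -1 → ((¬(g ≥ -1)) ∧ (2*g ≠ 5 → 2*val > 4*g - 29) ∧ ((¬(2*g ≠ 5)) → 2*g > -17))) ∧ ((¬(g ≥ -1)) → ((2*g ≠ 5 → 2*val > 4*g - 29) ∧ ((¬(2*g ≠ 5)) → 2*g > -17)))
So before the loop: (g ≥ -1 → ((¬(g ≥ -1)) ∧ (2*g ≠ 5 → 2*val > 4*g - 29) ∧ ((¬(2*g ≠ 5)) → 2*g > -17))) ∧ ((¬(g ≥ -1)) → ((2*g ≠ 5 → 2*val > 4*g - 29) ∧ ((¬(2*g ≠ 5)) → 2*g > -17)))
Answer: WP = (g ≥ -1 → ((¬(g ≥ -1)) ∧ (2*g ≠ 5 → 2*val > 4*g - 29) ∧ ((¬(2*g ≠ 5)) → 2*g > -17))) ∧ ((¬(g ≥ -1)) → ((2*g ≠ 5 → 2*val > 4*g - 29) ∧ ((¬(2*g ≠ 5)) → 2*g > -17)))


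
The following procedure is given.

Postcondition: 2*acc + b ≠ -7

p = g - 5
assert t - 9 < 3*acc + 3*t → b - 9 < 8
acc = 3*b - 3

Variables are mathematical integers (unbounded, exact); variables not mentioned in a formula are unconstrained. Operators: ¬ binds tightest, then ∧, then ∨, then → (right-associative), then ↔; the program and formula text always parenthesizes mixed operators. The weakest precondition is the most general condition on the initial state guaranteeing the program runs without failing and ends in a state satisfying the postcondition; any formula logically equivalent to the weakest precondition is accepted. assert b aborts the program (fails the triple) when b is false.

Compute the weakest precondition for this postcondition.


Working backward. After the program, 2*acc + b ≠ -7 must hold.
Before acc := 3*b - 3: 7*b ≠ -1
Before assert t - 9 < 3*acc + 3*t → b - 9 < 8: (3*acc + 2*t > -9 → b < 17) ∧ 7*b ≠ -1
Before p := g - 5: (3*acc + 2*t > -9 → b < 17) ∧ 7*b ≠ -1
Answer: WP = (3*acc + 2*t > -9 → b < 17) ∧ 7*b ≠ -1


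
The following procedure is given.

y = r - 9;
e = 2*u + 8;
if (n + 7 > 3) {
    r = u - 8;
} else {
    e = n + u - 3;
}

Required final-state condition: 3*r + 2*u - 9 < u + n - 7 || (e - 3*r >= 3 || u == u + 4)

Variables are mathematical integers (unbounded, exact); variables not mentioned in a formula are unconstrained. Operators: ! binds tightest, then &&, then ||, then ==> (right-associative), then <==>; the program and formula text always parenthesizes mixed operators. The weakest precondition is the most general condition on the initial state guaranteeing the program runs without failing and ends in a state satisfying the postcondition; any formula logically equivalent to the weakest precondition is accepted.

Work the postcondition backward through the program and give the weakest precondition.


Working backward. After the program, the postcondition 3*r + 2*u - 9 < u + n - 7 || (e - 3*r >= 3 || u == u + 4) must hold; in canonical form it is 3*r + u < n + 2 || e >= 3*r + 3.
Then branch requires 4*u < n + 26 || e >= 3*u - 21; else branch requires 3*r + u < n + 2 || n + u >= 3*r + 6.
Before the if: (n > -4 ==> (4*u < n + 26 || e >= 3*u - 21)) && ((!(n > -4)) ==> (3*r + u < n + 2 || n + u >= 3*r + 6))
Before e := 2*u + 8: (n > -4 ==> (4*u < n + 26 || u <= 29)) && ((!(n > -4)) ==> (3*r + u < n + 2 || n + u >= 3*r + 6))
Before y := r - 9: (n > -4 ==> (4*u < n + 26 || u <= 29)) && ((!(n > -4)) ==> (3*r + u < n + 2 || n + u >= 3*r + 6))
Answer: WP = (n > -4 ==> (4*u < n + 26 || u <= 29)) && ((!(n > -4)) ==> (3*r + u < n + 2 || n + u >= 3*r + 6))


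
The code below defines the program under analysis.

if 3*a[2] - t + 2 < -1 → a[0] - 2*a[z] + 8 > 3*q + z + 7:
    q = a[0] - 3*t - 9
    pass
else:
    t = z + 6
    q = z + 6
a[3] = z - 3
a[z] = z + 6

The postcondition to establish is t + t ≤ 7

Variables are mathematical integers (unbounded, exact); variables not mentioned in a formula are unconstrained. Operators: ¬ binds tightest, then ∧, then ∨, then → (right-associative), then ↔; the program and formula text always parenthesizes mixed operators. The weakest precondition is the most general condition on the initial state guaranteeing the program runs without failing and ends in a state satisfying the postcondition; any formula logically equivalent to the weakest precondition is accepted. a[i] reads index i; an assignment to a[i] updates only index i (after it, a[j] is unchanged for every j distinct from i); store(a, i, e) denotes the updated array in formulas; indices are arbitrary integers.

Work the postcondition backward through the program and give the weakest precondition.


Working backward. After the program, the postcondition t + t ≤ 7 must hold; in canonical form it is 2*t ≤ 7.
Before a[z] := z + 6: 2*t ≤ 7
Before a[3] := z - 3: 2*t ≤ 7
Then branch requires 2*t ≤ 7; else branch requires 2*z ≤ -5.
Before the if: ((3*a[2] < t - 3 → a[0] > 2*a[z] + 3*q + z - 1) → 2*t ≤ 7) ∧ ((¬(3*a[2] < t - 3 → a[0] > 2*a[z] + 3*q + z - 1)) → 2*z ≤ -5)
Answer: WP = ((3*a[2] < t - 3 → a[0] > 2*a[z] + 3*q + z - 1) → 2*t ≤ 7) ∧ ((¬(3*a[2] < t - 3 → a[0] > 2*a[z] + 3*q + z - 1)) → 2*z ≤ -5)


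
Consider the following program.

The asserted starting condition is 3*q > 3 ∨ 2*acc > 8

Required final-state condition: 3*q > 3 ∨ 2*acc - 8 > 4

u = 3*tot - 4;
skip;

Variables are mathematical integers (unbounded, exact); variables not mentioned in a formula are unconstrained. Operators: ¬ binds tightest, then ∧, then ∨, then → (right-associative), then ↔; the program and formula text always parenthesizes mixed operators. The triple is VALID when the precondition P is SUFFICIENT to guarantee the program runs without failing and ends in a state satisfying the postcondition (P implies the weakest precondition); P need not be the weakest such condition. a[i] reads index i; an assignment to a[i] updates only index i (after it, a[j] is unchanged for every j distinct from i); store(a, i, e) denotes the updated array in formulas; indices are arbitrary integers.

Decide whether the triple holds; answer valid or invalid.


Working backward. After the program, the postcondition 3*q > 3 ∨ 2*acc - 8 > 4 must hold; in canonical form it is 3*q > 3 ∨ 2*acc > 12.
Before skip: 3*q > 3 ∨ 2*acc > 12
Before u := 3*tot - 4: 3*q > 3 ∨ 2*acc > 12
The weakest precondition is 3*q > 3 ∨ 2*acc > 12.
Check whether 3*q > 3 ∨ 2*acc > 8 implies it.
Countermodel: at the initial state acc = 5, q = 1, the precondition holds but the weakest precondition fails.
Answer: invalid


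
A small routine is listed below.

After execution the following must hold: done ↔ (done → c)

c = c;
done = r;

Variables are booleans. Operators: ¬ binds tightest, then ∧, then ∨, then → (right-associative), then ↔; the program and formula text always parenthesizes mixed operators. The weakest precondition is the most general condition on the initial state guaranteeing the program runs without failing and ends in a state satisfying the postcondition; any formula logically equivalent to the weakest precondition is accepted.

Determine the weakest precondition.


Working backward. After the program, done ↔ (done → c) must hold.
Before done := r: r ↔ (r → c)
Before c := c: r ↔ (r → c)
Answer: WP = r ↔ (r → c)


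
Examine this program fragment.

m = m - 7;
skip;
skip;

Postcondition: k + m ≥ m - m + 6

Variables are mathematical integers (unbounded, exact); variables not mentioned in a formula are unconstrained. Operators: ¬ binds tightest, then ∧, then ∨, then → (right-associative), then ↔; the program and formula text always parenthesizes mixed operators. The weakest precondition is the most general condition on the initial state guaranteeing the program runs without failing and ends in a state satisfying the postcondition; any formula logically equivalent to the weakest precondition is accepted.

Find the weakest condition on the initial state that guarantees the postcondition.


Working backward. After the program, the postcondition k + m ≥ m - m + 6 must hold; in canonical form it is k + m ≥ 6.
Before skip: k + m ≥ 6
Before skip: k + m ≥ 6
Before m := m - 7: k + m ≥ 13
Answer: WP = k + m ≥ 13


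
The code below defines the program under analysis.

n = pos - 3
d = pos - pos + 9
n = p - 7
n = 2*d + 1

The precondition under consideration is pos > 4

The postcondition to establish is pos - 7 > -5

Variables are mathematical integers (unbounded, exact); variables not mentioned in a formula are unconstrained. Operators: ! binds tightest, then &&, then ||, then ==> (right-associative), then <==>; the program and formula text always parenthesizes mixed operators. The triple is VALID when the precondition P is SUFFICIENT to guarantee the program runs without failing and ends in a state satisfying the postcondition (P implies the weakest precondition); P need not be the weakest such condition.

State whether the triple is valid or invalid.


Working backward. After the program, the postcondition pos - 7 > -5 must hold; in canonical form it is pos > 2.
Before n := 2*d + 1: pos > 2
Before n := p - 7: pos > 2
Before d := pos - pos + 9: pos > 2
Before n := pos - 3: pos > 2
The weakest precondition is pos > 2.
Check whether pos > 4 implies it.
Every state satisfying the precondition satisfies the weakest precondition: the implication holds.
Answer: valid


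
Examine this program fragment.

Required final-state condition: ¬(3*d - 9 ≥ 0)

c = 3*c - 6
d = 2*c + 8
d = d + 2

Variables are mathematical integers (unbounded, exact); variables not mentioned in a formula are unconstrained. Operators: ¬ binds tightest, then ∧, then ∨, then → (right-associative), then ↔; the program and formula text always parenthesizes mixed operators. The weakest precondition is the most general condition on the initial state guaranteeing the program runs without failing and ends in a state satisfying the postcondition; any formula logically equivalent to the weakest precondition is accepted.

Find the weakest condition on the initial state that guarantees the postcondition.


Working backward. After the program, the postcondition ¬(3*d - 9 ≥ 0) must hold; in canonical form it is ¬(3*d ≥ 9).
Before d := d + 2: ¬(3*d ≥ 3)
Before d := 2*c + 8: ¬(6*c ≥ -21)
Before c := 3*c - 6: ¬(18*c ≥ 15)
Answer: WP = ¬(18*c ≥ 15)


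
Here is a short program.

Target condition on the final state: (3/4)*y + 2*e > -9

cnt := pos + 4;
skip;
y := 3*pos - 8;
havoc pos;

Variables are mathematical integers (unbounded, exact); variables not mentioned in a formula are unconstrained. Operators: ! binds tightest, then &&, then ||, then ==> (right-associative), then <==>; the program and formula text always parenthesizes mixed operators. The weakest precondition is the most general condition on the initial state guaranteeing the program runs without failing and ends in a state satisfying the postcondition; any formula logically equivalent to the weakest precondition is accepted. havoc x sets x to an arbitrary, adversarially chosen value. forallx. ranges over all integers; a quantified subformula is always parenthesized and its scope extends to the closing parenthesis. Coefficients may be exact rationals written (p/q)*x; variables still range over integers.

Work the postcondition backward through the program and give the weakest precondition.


Working backward. After the program, the postcondition (3/4)*y + 2*e > -9 must hold; in canonical form it is 2*e + (3/4)*y > -9.
Before havoc pos: 2*e + (3/4)*y > -9
Before y := 3*pos - 8: 2*e + (9/4)*pos > -3
Before skip: 2*e + (9/4)*pos > -3
Before cnt := pos + 4: 2*e + (9/4)*pos > -3
Answer: WP = 2*e + (9/4)*pos > -3


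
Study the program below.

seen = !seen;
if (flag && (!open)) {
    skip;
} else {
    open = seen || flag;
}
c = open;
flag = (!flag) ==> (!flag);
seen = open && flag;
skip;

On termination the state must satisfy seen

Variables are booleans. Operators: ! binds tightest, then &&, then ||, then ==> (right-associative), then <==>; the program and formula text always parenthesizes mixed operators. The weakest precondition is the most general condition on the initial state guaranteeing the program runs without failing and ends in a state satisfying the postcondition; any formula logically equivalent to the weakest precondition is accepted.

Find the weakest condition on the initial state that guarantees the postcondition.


Working backward. After the program, seen must hold.
Before skip: seen
Before seen := open && flag: open && flag
Before flag := (!flag) ==> (!flag): open
Before c := open: open
Then branch requires open; else branch requires seen || flag.
Before the if: ((flag && (!open)) ==> open) && ((!(flag && (!open))) ==> (seen || flag))
Before seen := !seen: ((flag && (!open)) ==> open) && ((!(flag && (!open))) ==> ((!seen) || flag))
Answer: WP = ((flag && (!open)) ==> open) && ((!(flag && (!open))) ==> ((!seen) || flag))


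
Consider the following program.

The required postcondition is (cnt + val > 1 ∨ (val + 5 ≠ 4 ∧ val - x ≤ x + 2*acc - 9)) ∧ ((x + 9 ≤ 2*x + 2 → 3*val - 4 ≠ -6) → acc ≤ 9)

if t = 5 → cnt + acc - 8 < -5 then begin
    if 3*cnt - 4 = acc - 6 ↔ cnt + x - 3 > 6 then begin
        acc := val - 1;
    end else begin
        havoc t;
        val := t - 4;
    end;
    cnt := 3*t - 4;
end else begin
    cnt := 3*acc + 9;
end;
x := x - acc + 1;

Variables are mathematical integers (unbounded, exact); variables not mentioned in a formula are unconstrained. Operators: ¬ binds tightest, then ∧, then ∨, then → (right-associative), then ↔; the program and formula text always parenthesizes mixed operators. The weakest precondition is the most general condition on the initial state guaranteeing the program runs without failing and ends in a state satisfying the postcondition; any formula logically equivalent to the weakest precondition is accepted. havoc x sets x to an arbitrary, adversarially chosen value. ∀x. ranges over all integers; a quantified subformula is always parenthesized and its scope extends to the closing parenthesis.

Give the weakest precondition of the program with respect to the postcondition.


Working backward. After the program, the postcondition (cnt + val > 1 ∨ (val + 5 ≠ 4 ∧ val - x ≤ x + 2*acc - 9)) ∧ ((x + 9 ≤ 2*x + 2 → 3*val - 4 ≠ -6) → acc ≤ 9) must hold; in canonical form it is (cnt + val > 1 ∨ (val ≠ -1 ∧ val ≤ 2*acc + 2*x - 9)) ∧ ((x ≥ 7 → 3*val ≠ -2) → acc ≤ 9).
Before x := x - acc + 1: (cnt + val > 1 ∨ (val ≠ -1 ∧ val ≤ 2*x - 7)) ∧ ((x ≥ acc + 6 → 3*val ≠ -2) → acc ≤ 9)
Then branch requires ((3*cnt = acc - 2 ↔ cnt + x > 9) → ((3*t + val > 5 ∨ (val ≠ -1 ∧ val ≤ 2*x - 7)) ∧ ((x ≥ val + 5 → 3*val ≠ -2) → val ≤ 10))) ∧ ((¬(3*cnt = acc - 2 ↔ cnt + x > 9)) → (∀t_1. ((4*t_1 > 9 ∨ (t_1 ≠ 3 ∧ t_1 ≤ 2*x - 3)) ∧ ((x ≥ acc + 6 → 3*t_1 ≠ 10) → acc ≤ 9)))); else branch requires (3*acc + val > -8 ∨ (val ≠ -1 ∧ val ≤ 2*x - 7)) ∧ ((x ≥ acc + 6 → 3*val ≠ -2) → acc ≤ 9).
Before the if: ((t = 5 → acc + cnt < 3) → (((3*cnt = acc - 2 ↔ cnt + x > 9) → ((3*t + val > 5 ∨ (val ≠ -1 ∧ val ≤ 2*x - 7)) ∧ ((x ≥ val + 5 → 3*val ≠ -2) → val ≤ 10))) ∧ ((¬(3*cnt = acc - 2 ↔ cnt + x > 9)) → (∀t_1. ((4*t_1 > 9 ∨ (t_1 ≠ 3 ∧ t_1 ≤ 2*x - 3)) ∧ ((x ≥ acc + 6 → 3*t_1 ≠ 10) → acc ≤ 9)))))) ∧ ((¬(t = 5 → acc + cnt < 3)) → ((3*acc + val > -8 ∨ (val ≠ -1 ∧ val ≤ 2*x - 7)) ∧ ((x ≥ acc + 6 → 3*val ≠ -2) → acc ≤ 9)))
Answer: WP = ((t = 5 → acc + cnt < 3) → (((3*cnt = acc - 2 ↔ cnt + x > 9) → ((3*t + val > 5 ∨ (val ≠ -1 ∧ val ≤ 2*x - 7)) ∧ ((x ≥ val + 5 → 3*val ≠ -2) → val ≤ 10))) ∧ ((¬(3*cnt = acc - 2 ↔ cnt + x > 9)) → (∀t_1. ((4*t_1 > 9 ∨ (t_1 ≠ 3 ∧ t_1 ≤ 2*x - 3)) ∧ ((x ≥ acc + 6 → 3*t_1 ≠ 10) → acc ≤ 9)))))) ∧ ((¬(t = 5 → acc + cnt < 3)) → ((3*acc + val > -8 ∨ (val ≠ -1 ∧ val ≤ 2*x - 7)) ∧ ((x ≥ acc + 6 → 3*val ≠ -2) → acc ≤ 9)))


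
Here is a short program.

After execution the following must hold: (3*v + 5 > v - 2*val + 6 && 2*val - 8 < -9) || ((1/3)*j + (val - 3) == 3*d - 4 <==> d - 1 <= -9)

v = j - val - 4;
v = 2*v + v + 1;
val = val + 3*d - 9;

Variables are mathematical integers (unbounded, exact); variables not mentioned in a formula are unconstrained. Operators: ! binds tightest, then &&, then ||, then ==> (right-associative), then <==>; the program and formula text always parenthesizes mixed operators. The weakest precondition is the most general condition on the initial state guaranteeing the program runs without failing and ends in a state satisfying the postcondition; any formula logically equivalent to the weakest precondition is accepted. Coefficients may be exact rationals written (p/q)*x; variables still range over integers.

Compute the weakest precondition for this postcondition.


Working backward. After the program, the postcondition (3*v + 5 > v - 2*val + 6 && 2*val - 8 < -9) || ((1/3)*j + (val - 3) == 3*d - 4 <==> d - 1 <= -9) must hold; in canonical form it is (2*v + 2*val > 1 && 2*val < -1) || ((1/3)*j + val == 3*d - 1 <==> d <= -8).
Before val := val + 3*d - 9: (6*d + 2*v + 2*val > 19 && 6*d + 2*val < 17) || ((1/3)*j + val == 8 <==> d <= -8)
Before v := 2*v + v + 1: (6*d + 6*v + 2*val > 17 && 6*d + 2*val < 17) || ((1/3)*j + val == 8 <==> d <= -8)
Before v := j - val - 4: (6*d + 6*j > 4*val + 41 && 6*d + 2*val < 17) || ((1/3)*j + val == 8 <==> d <= -8)
Answer: WP = (6*d + 6*j > 4*val + 41 && 6*d + 2*val < 17) || ((1/3)*j + val == 8 <==> d <= -8)


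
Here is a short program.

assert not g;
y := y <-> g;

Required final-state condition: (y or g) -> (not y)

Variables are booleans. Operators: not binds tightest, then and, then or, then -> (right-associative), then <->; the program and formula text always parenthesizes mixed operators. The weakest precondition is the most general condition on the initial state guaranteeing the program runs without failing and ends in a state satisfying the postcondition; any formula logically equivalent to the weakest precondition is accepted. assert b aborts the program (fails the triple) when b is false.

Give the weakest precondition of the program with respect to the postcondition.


Working backward. After the program, (y or g) -> (not y) must hold.
Before y := y <-> g: ((y <-> g) or g) -> (not (y <-> g))
Before assert not g: (not g) and (((y <-> g) or g) -> (not (y <-> g)))
Answer: WP = (not g) and (((y <-> g) or g) -> (not (y <-> g)))


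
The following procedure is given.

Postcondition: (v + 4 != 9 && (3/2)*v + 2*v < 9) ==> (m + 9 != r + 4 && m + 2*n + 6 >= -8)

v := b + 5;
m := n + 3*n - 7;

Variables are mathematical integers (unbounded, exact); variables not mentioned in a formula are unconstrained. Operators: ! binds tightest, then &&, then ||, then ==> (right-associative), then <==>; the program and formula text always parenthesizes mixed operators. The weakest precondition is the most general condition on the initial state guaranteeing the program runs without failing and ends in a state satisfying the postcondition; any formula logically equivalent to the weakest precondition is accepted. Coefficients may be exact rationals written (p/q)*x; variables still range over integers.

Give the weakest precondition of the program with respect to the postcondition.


Working backward. After the program, the postcondition (v + 4 != 9 && (3/2)*v + 2*v < 9) ==> (m + 9 != r + 4 && m + 2*n + 6 >= -8) must hold; in canonical form it is (v != 5 && (7/2)*v < 9) ==> (m != r - 5 && m + 2*n >= -14).
Before m := n + 3*n - 7: (v != 5 && (7/2)*v < 9) ==> (4*n != r + 2 && 6*n >= -7)
Before v := b + 5: (b != 0 && (7/2)*b < -17/2) ==> (4*n != r + 2 && 6*n >= -7)
Answer: WP = (b != 0 && (7/2)*b < -17/2) ==> (4*n != r + 2 && 6*n >= -7)


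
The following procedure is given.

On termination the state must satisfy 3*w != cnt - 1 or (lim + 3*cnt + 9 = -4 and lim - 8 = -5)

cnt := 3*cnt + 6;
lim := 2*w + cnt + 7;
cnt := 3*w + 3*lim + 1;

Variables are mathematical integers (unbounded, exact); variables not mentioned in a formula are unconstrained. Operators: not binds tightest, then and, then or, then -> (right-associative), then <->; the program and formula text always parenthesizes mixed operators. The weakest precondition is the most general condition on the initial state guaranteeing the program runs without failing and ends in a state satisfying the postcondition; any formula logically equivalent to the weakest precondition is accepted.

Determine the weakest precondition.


Working backward. After the program, the postcondition 3*w != cnt - 1 or (lim + 3*cnt + 9 = -4 and lim - 8 = -5) must hold; in canonical form it is 3*w != cnt - 1 or (3*cnt + lim = -13 and lim = 3).
Before cnt := 3*w + 3*lim + 1: 3*lim != 0 or (10*lim + 9*w = -16 and lim = 3)
Before lim := 2*w + cnt + 7: 3*cnt + 6*w != -21 or (10*cnt + 29*w = -86 and cnt + 2*w = -4)
Before cnt := 3*cnt + 6: 9*cnt + 6*w != -39 or (30*cnt + 29*w = -146 and 3*cnt + 2*w = -10)
Answer: WP = 9*cnt + 6*w != -39 or (30*cnt + 29*w = -146 and 3*cnt + 2*w = -10)


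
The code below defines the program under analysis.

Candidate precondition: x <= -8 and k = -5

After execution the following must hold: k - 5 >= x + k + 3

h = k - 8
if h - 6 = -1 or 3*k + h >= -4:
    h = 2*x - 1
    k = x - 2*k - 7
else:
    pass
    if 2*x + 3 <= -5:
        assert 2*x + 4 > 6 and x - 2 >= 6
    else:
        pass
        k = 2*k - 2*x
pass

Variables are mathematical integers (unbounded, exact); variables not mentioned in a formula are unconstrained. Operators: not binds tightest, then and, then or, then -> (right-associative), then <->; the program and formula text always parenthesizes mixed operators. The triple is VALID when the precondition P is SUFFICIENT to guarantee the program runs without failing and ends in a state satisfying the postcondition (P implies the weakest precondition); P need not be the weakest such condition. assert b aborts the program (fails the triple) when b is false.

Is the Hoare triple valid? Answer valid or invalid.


Working backward. After the program, the postcondition k - 5 >= x + k + 3 must hold; in canonical form it is x <= -8.
Before skip: x <= -8
Then branch requires x <= -8; else branch requires (2*x <= -8 -> (2*x > 2 and x >= 8 and x <= -8)) and ((not (2*x <= -8)) -> x <= -8).
Before the if: ((h = 5 or h + 3*k >= -4) -> x <= -8) and ((not (h = 5 or h + 3*k >= -4)) -> ((2*x <= -8 -> (2*x > 2 and x >= 8 and x <= -8)) and ((not (2*x <= -8)) -> x <= -8)))
Before h := k - 8: ((k = 13 or 4*k >= 4) -> x <= -8) and ((not (k = 13 or 4*k >= 4)) -> ((2*x <= -8 -> (2*x > 2 and x >= 8 and x <= -8)) and ((not (2*x <= -8)) -> x <= -8)))
The weakest precondition is ((k = 13 or 4*k >= 4) -> x <= -8) and ((not (k = 13 or 4*k >= 4)) -> ((2*x <= -8 -> (2*x > 2 and x >= 8 and x <= -8)) and ((not (2*x <= -8)) -> x <= -8))).
Check whether x <= -8 and k = -5 implies it.
Countermodel: at the initial state k = -5, x = -8, the precondition holds but the weakest precondition fails.
Answer: invalid


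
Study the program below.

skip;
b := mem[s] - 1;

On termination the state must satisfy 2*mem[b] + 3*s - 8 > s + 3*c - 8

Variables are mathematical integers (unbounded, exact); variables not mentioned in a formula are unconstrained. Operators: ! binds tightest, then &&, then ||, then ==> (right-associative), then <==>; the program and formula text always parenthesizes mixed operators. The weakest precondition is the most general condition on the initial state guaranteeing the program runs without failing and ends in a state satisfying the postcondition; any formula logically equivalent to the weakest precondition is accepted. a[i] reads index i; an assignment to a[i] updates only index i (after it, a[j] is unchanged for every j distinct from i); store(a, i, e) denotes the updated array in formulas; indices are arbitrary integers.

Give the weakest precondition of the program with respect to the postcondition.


Working backward. After the program, the postcondition 2*mem[b] + 3*s - 8 > s + 3*c - 8 must hold; in canonical form it is 2*mem[b] + 2*s > 3*c.
Before b := mem[s] - 1: 2*mem[mem[s] - 1] + 2*s > 3*c
Before skip: 2*mem[mem[s] - 1] + 2*s > 3*c
Answer: WP = 2*mem[mem[s] - 1] + 2*s > 3*c


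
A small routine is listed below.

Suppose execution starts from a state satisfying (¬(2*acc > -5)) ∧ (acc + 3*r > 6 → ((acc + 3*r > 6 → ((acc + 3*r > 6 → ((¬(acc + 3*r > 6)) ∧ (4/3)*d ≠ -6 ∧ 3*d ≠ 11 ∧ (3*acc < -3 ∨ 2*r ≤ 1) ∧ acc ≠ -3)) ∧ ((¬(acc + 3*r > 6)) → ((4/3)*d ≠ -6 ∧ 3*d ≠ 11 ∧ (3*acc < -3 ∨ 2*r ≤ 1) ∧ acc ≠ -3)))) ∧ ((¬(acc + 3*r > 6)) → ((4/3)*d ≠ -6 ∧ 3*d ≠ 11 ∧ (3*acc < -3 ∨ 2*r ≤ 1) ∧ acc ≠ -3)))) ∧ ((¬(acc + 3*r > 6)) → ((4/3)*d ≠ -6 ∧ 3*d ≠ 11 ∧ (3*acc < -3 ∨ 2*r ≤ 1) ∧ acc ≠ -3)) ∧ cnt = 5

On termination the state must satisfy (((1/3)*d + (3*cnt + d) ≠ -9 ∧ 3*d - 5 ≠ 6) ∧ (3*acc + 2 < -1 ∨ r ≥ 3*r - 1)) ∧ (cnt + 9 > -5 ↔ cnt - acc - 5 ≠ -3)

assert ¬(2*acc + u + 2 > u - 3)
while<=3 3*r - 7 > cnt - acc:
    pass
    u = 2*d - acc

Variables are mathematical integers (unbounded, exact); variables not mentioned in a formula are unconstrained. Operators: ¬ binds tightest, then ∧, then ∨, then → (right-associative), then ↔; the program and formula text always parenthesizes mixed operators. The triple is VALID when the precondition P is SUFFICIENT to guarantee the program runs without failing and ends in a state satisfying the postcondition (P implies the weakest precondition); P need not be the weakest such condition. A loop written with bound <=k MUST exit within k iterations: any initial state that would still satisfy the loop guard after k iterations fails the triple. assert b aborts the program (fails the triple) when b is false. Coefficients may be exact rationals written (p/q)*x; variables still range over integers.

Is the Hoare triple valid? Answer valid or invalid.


Working backward. After the program, the postcondition (((1/3)*d + (3*cnt + d) ≠ -9 ∧ 3*d - 5 ≠ 6) ∧ (3*acc + 2 < -1 ∨ r ≥ 3*r - 1)) ∧ (cnt + 9 > -5 ↔ cnt - acc - 5 ≠ -3) must hold; in canonical form it is 3*cnt + (4/3)*d ≠ -9 ∧ 3*d ≠ 11 ∧ (3*acc < -3 ∨ 2*r ≤ 1) ∧ (cnt > -14 ↔ cnt ≠ acc + 2).
Before the loop (bound <=3), unroll the exhaustion recursion (WP_0 = exit-now case; WP_j = one more guarded iteration, up to j = 3):
  WP_0: (¬(acc + 3*r > cnt + 7)) ∧ 3*cnt + (4/3)*d ≠ -9 ∧ 3*d ≠ 11 ∧ (3*acc < -3 ∨ 2*r ≤ 1) ∧ (cnt > -14 ↔ cnt ≠ acc + 2)
  WP_1: (acc + 3*r > cnt + 7 → ((¬(acc + 3*r > cnt + 7)) ∧ 3*cnt + (4/3)*d ≠ -9 ∧ 3*d ≠ 11 ∧ (3*acc < -3 ∨ 2*r ≤ 1) ∧ (cnt > -14 ↔ cnt ≠ acc + 2))) ∧ ((¬(acc + 3*r > cnt + 7)) → (3*cnt + (4/3)*d ≠ -9 ∧ 3*d ≠ 11 ∧ (3*acc < -3 ∨ 2*r ≤ 1) ∧ (cnt > -14 ↔ cnt ≠ acc + 2)))
  WP_2: (acc + 3*r > cnt + 7 → ((acc + 3*r > cnt + 7 → ((¬(acc + 3*r > cnt + 7)) ∧ 3*cnt + (4/3)*d ≠ -9 ∧ 3*d ≠ 11 ∧ (3*acc < -3 ∨ 2*r ≤ 1) ∧ (cnt > -14 ↔ cnt ≠ acc + 2))) ∧ ((¬(acc + 3*r > cnt + 7)) → (3*cnt + (4/3)*d ≠ -9 ∧ 3*d ≠ 11 ∧ (3*acc < -3 ∨ 2*r ≤ 1) ∧ (cnt > -14 ↔ cnt ≠ acc + 2))))) ∧ ((¬(acc + 3*r > cnt + 7)) → (3*cnt + (4/3)*d ≠ -9 ∧ 3*d ≠ 11 ∧ (3*acc < -3 ∨ 2*r ≤ 1) ∧ (cnt > -14 ↔ cnt ≠ acc + 2)))
  WP_3: (acc + 3*r > cnt + 7 → ((acc + 3*r > cnt + 7 → ((acc + 3*r > cnt + 7 → ((¬(acc + 3*r > cnt + 7)) ∧ 3*cnt + (4/3)*d ≠ -9 ∧ 3*d ≠ 11 ∧ (3*acc < -3 ∨ 2*r ≤ 1) ∧ (cnt > -14 ↔ cnt ≠ acc + 2))) ∧ ((¬(acc + 3*r > cnt + 7)) → (3*cnt + (4/3)*d ≠ -9 ∧ 3*d ≠ 11 ∧ (3*acc < -3 ∨ 2*r ≤ 1) ∧ (cnt > -14 ↔ cnt ≠ acc + 2))))) ∧ ((¬(acc + 3*r > cnt + 7)) → (3*cnt + (4/3)*d ≠ -9 ∧ 3*d ≠ 11 ∧ (3*acc < -3 ∨ 2*r ≤ 1) ∧ (cnt > -14 ↔ cnt ≠ acc + 2))))) ∧ ((¬(acc + 3*r > cnt + 7)) → (3*cnt + (4/3)*d ≠ -9 ∧ 3*d ≠ 11 ∧ (3*acc < -3 ∨ 2*r ≤ 1) ∧ (cnt > -14 ↔ cnt ≠ acc + 2)))
So before the loop: (acc + 3*r > cnt + 7 → ((acc + 3*r > cnt + 7 → ((acc + 3*r > cnt + 7 → ((¬(acc + 3*r > cnt + 7)) ∧ 3*cnt + (4/3)*d ≠ -9 ∧ 3*d ≠ 11 ∧ (3*acc < -3 ∨ 2*r ≤ 1) ∧ (cnt > -14 ↔ cnt ≠ acc + 2))) ∧ ((¬(acc + 3*r > cnt + 7)) → (3*cnt + (4/3)*d ≠ -9 ∧ 3*d ≠ 11 ∧ (3*acc < -3 ∨ 2*r ≤ 1) ∧ (cnt > -14 ↔ cnt ≠ acc + 2))))) ∧ ((¬(acc + 3*r > cnt + 7)) → (3*cnt + (4/3)*d ≠ -9 ∧ 3*d ≠ 11 ∧ (3*acc < -3 ∨ 2*r ≤ 1) ∧ (cnt > -14 ↔ cnt ≠ acc + 2))))) ∧ ((¬(acc + 3*r > cnt + 7)) → (3*cnt + (4/3)*d ≠ -9 ∧ 3*d ≠ 11 ∧ (3*acc < -3 ∨ 2*r ≤ 1) ∧ (cnt > -14 ↔ cnt ≠ acc + 2)))
Before assert ¬(2*acc + u + 2 > u - 3): (¬(2*acc > -5)) ∧ (acc + 3*r > cnt + 7 → ((acc + 3*r > cnt + 7 → ((acc + 3*r > cnt + 7 → ((¬(acc + 3*r > cnt + 7)) ∧ 3*cnt + (4/3)*d ≠ -9 ∧ 3*d ≠ 11 ∧ (3*acc < -3 ∨ 2*r ≤ 1) ∧ (cnt > -14 ↔ cnt ≠ acc + 2))) ∧ ((¬(acc + 3*r > cnt + 7)) → (3*cnt + (4/3)*d ≠ -9 ∧ 3*d ≠ 11 ∧ (3*acc < -3 ∨ 2*r ≤ 1) ∧ (cnt > -14 ↔ cnt ≠ acc + 2))))) ∧ ((¬(acc + 3*r > cnt + 7)) → (3*cnt + (4/3)*d ≠ -9 ∧ 3*d ≠ 11 ∧ (3*acc < -3 ∨ 2*r ≤ 1) ∧ (cnt > -14 ↔ cnt ≠ acc + 2))))) ∧ ((¬(acc + 3*r > cnt + 7)) → (3*cnt + (4/3)*d ≠ -9 ∧ 3*d ≠ 11 ∧ (3*acc < -3 ∨ 2*r ≤ 1) ∧ (cnt > -14 ↔ cnt ≠ acc + 2)))
The weakest precondition is (¬(2*acc > -5)) ∧ (acc + 3*r > cnt + 7 → ((acc + 3*r > cnt + 7 → ((acc + 3*r > cnt + 7 → ((¬(acc + 3*r > cnt + 7)) ∧ 3*cnt + (4/3)*d ≠ -9 ∧ 3*d ≠ 11 ∧ (3*acc < -3 ∨ 2*r ≤ 1) ∧ (cnt > -14 ↔ cnt ≠ acc + 2))) ∧ ((¬(acc + 3*r > cnt + 7)) → (3*cnt + (4/3)*d ≠ -9 ∧ 3*d ≠ 11 ∧ (3*acc < -3 ∨ 2*r ≤ 1) ∧ (cnt > -14 ↔ cnt ≠ acc + 2))))) ∧ ((¬(acc + 3*r > cnt + 7)) → (3*cnt + (4/3)*d ≠ -9 ∧ 3*d ≠ 11 ∧ (3*acc < -3 ∨ 2*r ≤ 1) ∧ (cnt > -14 ↔ cnt ≠ acc + 2))))) ∧ ((¬(acc + 3*r > cnt + 7)) → (3*cnt + (4/3)*d ≠ -9 ∧ 3*d ≠ 11 ∧ (3*acc < -3 ∨ 2*r ≤ 1) ∧ (cnt > -14 ↔ cnt ≠ acc + 2))).
Check whether (¬(2*acc > -5)) ∧ (acc + 3*r > 6 → ((acc + 3*r > 6 → ((acc + 3*r > 6 → ((¬(acc + 3*r > 6)) ∧ (4/3)*d ≠ -6 ∧ 3*d ≠ 11 ∧ (3*acc < -3 ∨ 2*r ≤ 1) ∧ acc ≠ -3)) ∧ ((¬(acc + 3*r > 6)) → ((4/3)*d ≠ -6 ∧ 3*d ≠ 11 ∧ (3*acc < -3 ∨ 2*r ≤ 1) ∧ acc ≠ -3)))) ∧ ((¬(acc + 3*r > 6)) → ((4/3)*d ≠ -6 ∧ 3*d ≠ 11 ∧ (3*acc < -3 ∨ 2*r ≤ 1) ∧ acc ≠ -3)))) ∧ ((¬(acc + 3*r > 6)) → ((4/3)*d ≠ -6 ∧ 3*d ≠ 11 ∧ (3*acc < -3 ∨ 2*r ≤ 1) ∧ acc ≠ -3)) ∧ cnt = 5 implies it.
Countermodel: at the initial state acc = -4, cnt = 5, d = -18, r = 1, the precondition holds but the weakest precondition fails.
Answer: invalid
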